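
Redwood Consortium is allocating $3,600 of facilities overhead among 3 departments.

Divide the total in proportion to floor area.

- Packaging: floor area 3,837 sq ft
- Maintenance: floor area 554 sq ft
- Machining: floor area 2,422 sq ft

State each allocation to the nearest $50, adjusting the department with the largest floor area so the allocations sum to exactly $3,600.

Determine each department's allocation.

Packaging: $2,000; Maintenance: $300; Machining: $1,300

Combined floor area = 6,813.
Pro-rata amounts: Packaging 3,837/6,813 × $3,600 = 2,027.48; Maintenance 554/6,813 × $3,600 = 292.73; Machining 2,422/6,813 × $3,600 = 1,279.79.
After rounding ($50): Packaging $2,050; Maintenance $300; Machining $1,300. Sum = $3,650.
Difference $3,600 − $3,650 = −$50 applied to largest floor area (Packaging): Packaging becomes $2,000.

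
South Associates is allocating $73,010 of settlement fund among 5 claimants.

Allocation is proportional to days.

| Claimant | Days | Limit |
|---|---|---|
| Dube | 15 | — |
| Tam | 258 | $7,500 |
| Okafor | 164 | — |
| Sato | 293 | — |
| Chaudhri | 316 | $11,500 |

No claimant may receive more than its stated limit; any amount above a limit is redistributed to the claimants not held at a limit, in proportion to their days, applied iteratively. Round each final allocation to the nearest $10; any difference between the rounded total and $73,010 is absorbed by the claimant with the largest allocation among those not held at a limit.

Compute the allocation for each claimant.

Dube: $1,720; Tam: $7,500; Okafor: $18,770; Sato: $33,520; Chaudhri: $11,500

Combined days = 1,046.
Proportional shares (ignoring caps): Dube 1,046.99; Tam 18,008.20; Okafor 11,447.07; Sato 20,451.18; Chaudhri 22,056.56.
Capped: Tam ($7,500), Chaudhri ($11,500); residual $54,010 reallocated over remaining days 472.
Remaining shares: Dube 1,716.42 → $1,720; Okafor 18,766.19 → $18,770; Sato 33,527.39 → $33,530.
Rounding difference −$10 applied to Sato → $33,520.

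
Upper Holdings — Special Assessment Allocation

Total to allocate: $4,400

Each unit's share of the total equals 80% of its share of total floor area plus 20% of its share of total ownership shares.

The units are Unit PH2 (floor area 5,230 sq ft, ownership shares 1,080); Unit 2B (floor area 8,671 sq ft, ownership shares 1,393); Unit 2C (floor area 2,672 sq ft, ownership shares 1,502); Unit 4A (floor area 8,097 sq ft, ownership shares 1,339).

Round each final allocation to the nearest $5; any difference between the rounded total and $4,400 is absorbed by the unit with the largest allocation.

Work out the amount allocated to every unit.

Totals — floor area 24,670, ownership shares 5,314.
Combined weights (80% floor area + 20% ownership shares): Unit PH2 0.2102; Unit 2B 0.3336; Unit 2C 0.1432; Unit 4A 0.3130.
Proportional shares: Unit PH2 925.08; Unit 2B 1,467.89; Unit 2C 629.98; Unit 4A 1,377.05.
After rounding ($5): Unit PH2 $925; Unit 2B $1,470; Unit 2C $630; Unit 4A $1,375. Sum = $4,400.
No rounding difference to absorb.

Unit PH2: $925 · Unit 2B: $1,470 · Unit 2C: $630 · Unit 4A: $1,375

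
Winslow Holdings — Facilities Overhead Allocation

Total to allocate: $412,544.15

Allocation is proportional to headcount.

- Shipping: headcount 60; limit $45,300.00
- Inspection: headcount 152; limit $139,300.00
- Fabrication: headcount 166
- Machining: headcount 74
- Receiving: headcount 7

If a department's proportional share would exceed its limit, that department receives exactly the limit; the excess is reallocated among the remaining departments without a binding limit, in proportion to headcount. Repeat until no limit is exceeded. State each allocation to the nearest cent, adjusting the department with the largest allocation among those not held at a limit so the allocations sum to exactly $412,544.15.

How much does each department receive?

Total headcount = 459.
Pro-rata shares before constraints: Shipping 53,927.3399; Inspection 136,615.9277; Fabrication 149,198.9736; Machining 66,510.3858; Receiving 6,291.5230.
Capped: Shipping ($45,300.00); remaining pool $367,244.15 reallocated over remaining headcount 399.
Capped: Inspection ($139,300.00); remaining pool $227,944.15 reallocated over remaining headcount 247.
Remaining shares: Fabrication 153,193.2344 → $153,193.23; Machining 68,290.9599 → $68,290.96; Receiving 6,459.9557 → $6,459.96.

Shipping: $45,300.00; Inspection: $139,300.00; Fabrication: $153,193.23; Machining: $68,290.96; Receiving: $6,459.96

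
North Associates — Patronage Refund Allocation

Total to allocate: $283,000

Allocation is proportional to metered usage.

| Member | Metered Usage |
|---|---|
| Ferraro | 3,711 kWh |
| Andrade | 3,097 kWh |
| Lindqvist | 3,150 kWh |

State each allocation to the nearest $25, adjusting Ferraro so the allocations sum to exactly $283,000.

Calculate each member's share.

Ferraro: $105,450 · Andrade: $88,025 · Lindqvist: $89,525

Metered usage total: 9,958.
Unrounded shares: Ferraro 3,711/9,958 × $283,000 = 105,464.25; Andrade 3,097/9,958 × $283,000 = 88,014.76; Lindqvist 3,150/9,958 × $283,000 = 89,520.99.
After rounding ($25): Ferraro $105,475; Andrade $88,025; Lindqvist $89,525. Sum = $283,025.
Difference $283,000 − $283,025 = −$25 applied to Ferraro: Ferraro becomes $105,450.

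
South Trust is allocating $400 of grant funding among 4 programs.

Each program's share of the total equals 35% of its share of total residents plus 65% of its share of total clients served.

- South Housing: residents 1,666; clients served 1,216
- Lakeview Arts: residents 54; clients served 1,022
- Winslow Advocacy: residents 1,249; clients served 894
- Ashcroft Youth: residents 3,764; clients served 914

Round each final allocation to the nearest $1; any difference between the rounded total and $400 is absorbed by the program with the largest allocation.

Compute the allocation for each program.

South Housing: $113; Lakeview Arts: $67; Winslow Advocacy: $83; Ashcroft Youth: $137

Totals — residents 6,733, clients served 4,046.
Combined weights (35% residents + 65% clients served): South Housing 0.2820; Lakeview Arts 0.1670; Winslow Advocacy 0.2085; Ashcroft Youth 0.3425.
Proportional shares: South Housing 112.78; Lakeview Arts 66.80; Winslow Advocacy 83.42; Ashcroft Youth 137.00.
After rounding ($1): South Housing $113; Lakeview Arts $67; Winslow Advocacy $83; Ashcroft Youth $137. Sum = $400.
Sum already equals the total — no adjustment.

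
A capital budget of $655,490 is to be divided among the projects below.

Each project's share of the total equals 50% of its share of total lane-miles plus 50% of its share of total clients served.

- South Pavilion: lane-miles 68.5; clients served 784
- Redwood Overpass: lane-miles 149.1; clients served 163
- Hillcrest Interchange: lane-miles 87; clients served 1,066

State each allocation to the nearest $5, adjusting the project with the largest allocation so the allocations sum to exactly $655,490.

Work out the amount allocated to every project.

South Pavilion: $201,350 | Redwood Overpass: $186,970 | Hillcrest Interchange: $267,170

Lane-miles total 304.6; clients served total 2,013.
Composite weights (50% lane-miles + 50% clients served): South Pavilion 0.3072; Redwood Overpass 0.2852; Hillcrest Interchange 0.4076.
Unrounded shares: South Pavilion 201,351.30; Redwood Overpass 186,968.06; Hillcrest Interchange 267,170.63.
At nearest $5: South Pavilion $201,350; Redwood Overpass $186,970; Hillcrest Interchange $267,170. Sum = $655,490.
Rounded total matches; no reconciliation needed.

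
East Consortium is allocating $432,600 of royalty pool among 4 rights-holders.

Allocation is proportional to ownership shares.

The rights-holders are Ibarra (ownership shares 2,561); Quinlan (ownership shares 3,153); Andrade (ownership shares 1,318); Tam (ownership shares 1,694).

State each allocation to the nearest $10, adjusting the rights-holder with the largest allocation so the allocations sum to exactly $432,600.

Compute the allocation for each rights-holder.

Sum of ownership shares: 8,726.
Proportional shares: Ibarra 2,561/8,726 × $432,600 = 126,964.08; Quinlan 3,153/8,726 × $432,600 = 156,313.06; Andrade 1,318/8,726 × $432,600 = 65,341.14; Tam 1,694/8,726 × $432,600 = 83,981.71.
Rounded to nearest $10: Ibarra $126,960; Quinlan $156,310; Andrade $65,340; Tam $83,980. Sum = $432,590.
Difference $432,600 − $432,590 = +$10 applied to largest allocation (Quinlan): Quinlan becomes $156,320.

Ibarra: $126,960 | Quinlan: $156,320 | Andrade: $65,340 | Tam: $83,980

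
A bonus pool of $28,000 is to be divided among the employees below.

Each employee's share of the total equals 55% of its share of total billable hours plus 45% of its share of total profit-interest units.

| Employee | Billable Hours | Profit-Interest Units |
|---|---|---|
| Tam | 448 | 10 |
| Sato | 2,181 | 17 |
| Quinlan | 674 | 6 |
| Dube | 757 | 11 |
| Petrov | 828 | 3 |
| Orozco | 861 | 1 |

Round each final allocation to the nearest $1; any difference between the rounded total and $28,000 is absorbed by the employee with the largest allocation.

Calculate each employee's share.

Tam: $3,825 | Sato: $10,306 | Quinlan: $3,380 | Dube: $4,915 | Petrov: $3,005 | Orozco: $2,569

Billable hours total 5,749; profit-interest units total 48.
Combined weights (55% billable hours + 45% profit-interest units): Tam 0.1366; Sato 0.3680; Quinlan 0.1207; Dube 0.1755; Petrov 0.1073; Orozco 0.0917.
Pro-rata amounts: Tam 3,825.07; Sato 10,304.80; Quinlan 3,380.46; Dube 4,915.30; Petrov 3,005.49; Orozco 2,568.88.
Rounded to nearest $1: Tam $3,825; Sato $10,305; Quinlan $3,380; Dube $4,915; Petrov $3,005; Orozco $2,569. Sum = $27,999.
Difference $28,000 − $27,999 = +$1 applied to largest allocation (Sato): Sato becomes $10,306.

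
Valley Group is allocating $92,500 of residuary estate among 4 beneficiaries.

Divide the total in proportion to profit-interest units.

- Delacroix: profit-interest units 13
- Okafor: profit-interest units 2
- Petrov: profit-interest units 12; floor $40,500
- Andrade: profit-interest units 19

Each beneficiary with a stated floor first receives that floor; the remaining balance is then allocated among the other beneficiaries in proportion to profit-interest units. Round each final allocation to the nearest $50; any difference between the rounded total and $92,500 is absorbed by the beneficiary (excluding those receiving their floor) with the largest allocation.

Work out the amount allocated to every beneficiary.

Guaranteed amounts: Petrov $40,500. Residual $52,000.
Residual split over remaining profit-interest units 34: Delacroix 19,882.35 → $19,900; Okafor 3,058.82 → $3,050; Andrade 29,058.82 → $29,050.

Delacroix: $19,900 · Okafor: $3,050 · Petrov: $40,500 · Andrade: $29,050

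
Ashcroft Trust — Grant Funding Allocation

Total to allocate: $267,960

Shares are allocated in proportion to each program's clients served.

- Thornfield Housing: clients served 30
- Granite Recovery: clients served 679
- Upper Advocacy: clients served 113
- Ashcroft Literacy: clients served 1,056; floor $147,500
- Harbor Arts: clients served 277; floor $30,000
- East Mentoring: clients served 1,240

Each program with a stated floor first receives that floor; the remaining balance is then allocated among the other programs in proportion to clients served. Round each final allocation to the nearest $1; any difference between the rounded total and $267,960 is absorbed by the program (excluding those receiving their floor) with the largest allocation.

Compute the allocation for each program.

Fund the minimums — Ashcroft Literacy $147,500; Harbor Arts $30,000. Remaining pool $90,460.
Remaining pool split over remaining clients served 2,062: Thornfield Housing 1,316.10 → $1,316; Granite Recovery 29,787.75 → $29,788; Upper Advocacy 4,957.31 → $4,957; East Mentoring 54,398.84 → $54,399.

Thornfield Housing: $1,316 · Granite Recovery: $29,788 · Upper Advocacy: $4,957 · Ashcroft Literacy: $147,500 · Harbor Arts: $30,000 · East Mentoring: $54,399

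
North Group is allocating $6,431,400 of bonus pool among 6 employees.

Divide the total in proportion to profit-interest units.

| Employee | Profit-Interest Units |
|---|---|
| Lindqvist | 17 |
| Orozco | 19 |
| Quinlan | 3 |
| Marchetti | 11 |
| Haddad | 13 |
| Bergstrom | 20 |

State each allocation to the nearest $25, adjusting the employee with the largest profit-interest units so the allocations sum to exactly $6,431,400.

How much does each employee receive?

Combined profit-interest units = 83.
Proportional shares: Lindqvist 17/83 × $6,431,400 = 1,317,274.70; Orozco 19/83 × $6,431,400 = 1,472,248.19; Quinlan 3/83 × $6,431,400 = 232,460.24; Marchetti 11/83 × $6,431,400 = 852,354.22; Haddad 13/83 × $6,431,400 = 1,007,327.71; Bergstrom 20/83 × $6,431,400 = 1,549,734.94.
Rounded to nearest $25: Lindqvist $1,317,275; Orozco $1,472,250; Quinlan $232,450; Marchetti $852,350; Haddad $1,007,325; Bergstrom $1,549,725. Sum = $6,431,375.
Difference $6,431,400 − $6,431,375 = +$25 applied to largest profit-interest units (Bergstrom): Bergstrom becomes $1,549,750.

Lindqvist: $1,317,275; Orozco: $1,472,250; Quinlan: $232,450; Marchetti: $852,350; Haddad: $1,007,325; Bergstrom: $1,549,750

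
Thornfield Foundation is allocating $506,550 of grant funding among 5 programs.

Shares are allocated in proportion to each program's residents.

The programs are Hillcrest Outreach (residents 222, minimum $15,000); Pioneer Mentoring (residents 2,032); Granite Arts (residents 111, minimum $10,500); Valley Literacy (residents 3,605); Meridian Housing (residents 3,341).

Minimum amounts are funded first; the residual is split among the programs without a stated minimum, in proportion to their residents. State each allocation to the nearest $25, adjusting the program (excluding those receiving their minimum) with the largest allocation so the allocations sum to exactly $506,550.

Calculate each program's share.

Guaranteed amounts: Hillcrest Outreach $15,000; Granite Arts $10,500. Balance $481,050.
Balance split over remaining residents 8,978: Pioneer Mentoring 108,876.54 → $108,875; Valley Literacy 193,159.42 → $193,150; Meridian Housing 179,014.04 → $179,025.

Hillcrest Outreach: $15,000; Pioneer Mentoring: $108,875; Granite Arts: $10,500; Valley Literacy: $193,150; Meridian Housing: $179,025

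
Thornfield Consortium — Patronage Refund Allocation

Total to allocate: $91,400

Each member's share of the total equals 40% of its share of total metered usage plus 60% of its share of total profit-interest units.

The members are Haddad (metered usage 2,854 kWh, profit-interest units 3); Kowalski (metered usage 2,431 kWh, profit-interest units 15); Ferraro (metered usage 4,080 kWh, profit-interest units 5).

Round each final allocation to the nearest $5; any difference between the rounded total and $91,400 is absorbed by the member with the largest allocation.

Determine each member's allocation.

Metered usage total 9,365; profit-interest units total 23.
Blended shares (40% metered usage + 60% profit-interest units): Haddad 0.2002; Kowalski 0.4951; Ferraro 0.3047.
Proportional shares: Haddad 18,294.77; Kowalski 45,255.59; Ferraro 27,849.64.
After rounding ($5): Haddad $18,295; Kowalski $45,255; Ferraro $27,850. Sum = $91,400.
No rounding difference to absorb.

Haddad: $18,295 | Kowalski: $45,255 | Ferraro: $27,850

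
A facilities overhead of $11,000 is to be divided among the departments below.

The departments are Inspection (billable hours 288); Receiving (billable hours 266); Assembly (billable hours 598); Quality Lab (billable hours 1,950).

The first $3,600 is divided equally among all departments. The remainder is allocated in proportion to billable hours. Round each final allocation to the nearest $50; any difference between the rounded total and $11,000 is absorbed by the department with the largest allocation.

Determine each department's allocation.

Inspection: $1,600; Receiving: $1,550; Assembly: $2,350; Quality Lab: $5,500

First tranche $3,600 split equally: $900 each.
Remainder $7,400 by billable hours (total 3,102): Inspection 687.04 → $700; Receiving 634.56 → $650; Assembly 1,426.56 → $1,450; Quality Lab 4,651.84 → $4,650.
Rounding difference −$50 on remainder applied to Quality Lab.
Totals: Inspection $900 + $700 = $1,600; Receiving $900 + $650 = $1,550; Assembly $900 + $1,450 = $2,350; Quality Lab $900 + $4,600 = $5,500.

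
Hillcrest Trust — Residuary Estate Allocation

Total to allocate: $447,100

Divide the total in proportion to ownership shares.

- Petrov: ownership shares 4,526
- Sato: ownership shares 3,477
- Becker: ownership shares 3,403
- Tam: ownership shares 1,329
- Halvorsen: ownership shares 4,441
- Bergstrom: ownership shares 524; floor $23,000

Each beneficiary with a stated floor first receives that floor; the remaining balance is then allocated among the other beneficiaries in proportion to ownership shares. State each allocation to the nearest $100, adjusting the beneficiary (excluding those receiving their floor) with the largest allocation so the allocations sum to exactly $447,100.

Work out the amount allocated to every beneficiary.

Petrov: $111,700 | Sato: $85,900 | Becker: $84,000 | Tam: $32,800 | Halvorsen: $109,700 | Bergstrom: $23,000

Guaranteed amounts: Bergstrom $23,000. Residual $424,100.
Residual split over remaining ownership shares 17,176: Petrov 111,753.41 → $111,800; Sato 85,852.10 → $85,900; Becker 84,024.94 → $84,000; Tam 32,814.91 → $32,800; Halvorsen 109,654.64 → $109,700.
Rounding difference −$100 applied to Petrov → $111,700.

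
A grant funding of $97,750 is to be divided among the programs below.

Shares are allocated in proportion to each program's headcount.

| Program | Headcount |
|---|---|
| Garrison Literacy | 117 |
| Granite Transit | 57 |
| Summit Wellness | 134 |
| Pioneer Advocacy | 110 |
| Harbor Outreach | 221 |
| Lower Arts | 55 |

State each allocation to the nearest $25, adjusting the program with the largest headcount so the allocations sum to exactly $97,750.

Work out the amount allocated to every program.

Garrison Literacy: $16,475 · Granite Transit: $8,025 · Summit Wellness: $18,875 · Pioneer Advocacy: $15,500 · Harbor Outreach: $31,125 · Lower Arts: $7,750

Total headcount = 117 + 57 + 134 + 110 + 221 + 55 = 694.
Proportional shares: Garrison Literacy 16,479.47; Granite Transit 8,028.46; Summit Wellness 18,873.92; Pioneer Advocacy 15,493.52; Harbor Outreach 31,127.88; Lower Arts 7,746.76.
At nearest $25: Garrison Literacy $16,475; Granite Transit $8,025; Summit Wellness $18,875; Pioneer Advocacy $15,500; Harbor Outreach $31,125; Lower Arts $7,750. Sum = $97,750.
Rounded total matches; no reconciliation needed.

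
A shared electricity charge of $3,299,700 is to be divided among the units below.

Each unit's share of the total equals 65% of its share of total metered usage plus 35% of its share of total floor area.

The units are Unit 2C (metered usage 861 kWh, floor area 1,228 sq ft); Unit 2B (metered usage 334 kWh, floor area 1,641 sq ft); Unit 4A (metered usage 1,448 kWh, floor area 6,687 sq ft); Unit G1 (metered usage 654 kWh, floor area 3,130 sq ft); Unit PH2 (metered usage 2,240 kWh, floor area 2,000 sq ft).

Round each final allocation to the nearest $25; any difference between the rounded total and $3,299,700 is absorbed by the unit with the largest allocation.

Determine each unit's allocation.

Totals — metered usage 5,537, floor area 14,686.
Combined weights (65% metered usage + 35% floor area): Unit 2C 0.1303; Unit 2B 0.0783; Unit 4A 0.3293; Unit G1 0.1514; Unit PH2 0.3106.
Raw shares: Unit 2C 430,084.73; Unit 2B 258,424.69; Unit 4A 1,086,755.56; Unit G1 499,473.21; Unit PH2 1,024,961.80.
After rounding ($25): Unit 2C $430,075; Unit 2B $258,425; Unit 4A $1,086,750; Unit G1 $499,475; Unit PH2 $1,024,950. Sum = $3,299,675.
Difference $3,299,700 − $3,299,675 = +$25 applied to largest allocation (Unit 4A): Unit 4A becomes $1,086,775.

Unit 2C: $430,075 · Unit 2B: $258,425 · Unit 4A: $1,086,775 · Unit G1: $499,475 · Unit PH2: $1,024,950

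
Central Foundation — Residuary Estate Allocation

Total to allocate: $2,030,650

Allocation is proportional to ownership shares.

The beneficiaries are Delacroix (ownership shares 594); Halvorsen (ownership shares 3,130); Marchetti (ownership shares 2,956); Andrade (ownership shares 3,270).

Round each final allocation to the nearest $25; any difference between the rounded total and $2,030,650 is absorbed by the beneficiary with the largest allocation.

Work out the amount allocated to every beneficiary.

Delacroix: $121,225 · Halvorsen: $638,775 · Marchetti: $603,275 · Andrade: $667,375

Ownership shares total: 9,950.
Proportional shares: Delacroix 594/9,950 × $2,030,650 = 121,226.74; Halvorsen 3,130/9,950 × $2,030,650 = 638,787.39; Marchetti 2,956/9,950 × $2,030,650 = 603,276.52; Andrade 3,270/9,950 × $2,030,650 = 667,359.35.
After rounding ($25): Delacroix $121,225; Halvorsen $638,775; Marchetti $603,275; Andrade $667,350. Sum = $2,030,625.
Difference $2,030,650 − $2,030,625 = +$25 applied to largest allocation (Andrade): Andrade becomes $667,375.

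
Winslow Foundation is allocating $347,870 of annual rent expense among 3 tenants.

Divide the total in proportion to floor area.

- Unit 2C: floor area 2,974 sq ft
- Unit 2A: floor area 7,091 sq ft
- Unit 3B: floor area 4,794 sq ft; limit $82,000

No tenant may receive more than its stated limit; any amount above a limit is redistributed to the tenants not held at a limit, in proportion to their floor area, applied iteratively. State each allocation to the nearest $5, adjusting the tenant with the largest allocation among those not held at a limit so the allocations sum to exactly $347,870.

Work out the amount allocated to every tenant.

Total floor area = 14,859.
Pro-rata shares before constraints: Unit 2C 69,625.51; Unit 2A 166,010.24; Unit 3B 112,234.25.
Cap binds for Unit 3B ($82,000); residual $265,870 reallocated over remaining floor area 10,065.
Redistributed shares: Unit 2C 78,559.10 → $78,560; Unit 2A 187,310.90 → $187,310.

Unit 2C: $78,560; Unit 2A: $187,310; Unit 3B: $82,000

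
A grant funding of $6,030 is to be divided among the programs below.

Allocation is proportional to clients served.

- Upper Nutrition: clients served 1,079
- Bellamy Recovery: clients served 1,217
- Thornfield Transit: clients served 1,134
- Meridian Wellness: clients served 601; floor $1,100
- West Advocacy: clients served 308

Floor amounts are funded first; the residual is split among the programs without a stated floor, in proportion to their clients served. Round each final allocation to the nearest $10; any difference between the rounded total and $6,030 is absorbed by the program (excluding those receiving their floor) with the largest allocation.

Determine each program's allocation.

Minimums first: Meridian Wellness $1,100. Balance $4,930.
Balance split over remaining clients served 3,738: Upper Nutrition 1,423.08 → $1,420; Bellamy Recovery 1,605.09 → $1,610; Thornfield Transit 1,495.62 → $1,500; West Advocacy 406.22 → $410.
Rounding difference −$10 applied to Bellamy Recovery → $1,600.

Upper Nutrition: $1,420; Bellamy Recovery: $1,600; Thornfield Transit: $1,500; Meridian Wellness: $1,100; West Advocacy: $410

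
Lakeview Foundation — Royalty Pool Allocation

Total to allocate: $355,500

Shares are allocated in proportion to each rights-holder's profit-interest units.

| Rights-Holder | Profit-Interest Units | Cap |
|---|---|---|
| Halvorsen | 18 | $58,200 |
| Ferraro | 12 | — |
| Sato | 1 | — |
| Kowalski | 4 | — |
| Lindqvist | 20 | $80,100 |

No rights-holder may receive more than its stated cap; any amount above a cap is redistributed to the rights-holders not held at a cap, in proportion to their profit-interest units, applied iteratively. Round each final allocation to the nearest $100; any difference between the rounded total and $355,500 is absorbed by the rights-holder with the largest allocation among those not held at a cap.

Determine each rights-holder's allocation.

Sum of profit-interest units: 55.
Proportional shares (ignoring caps): Halvorsen 116,345.45; Ferraro 77,563.64; Sato 6,463.64; Kowalski 25,854.55; Lindqvist 129,272.73.
Held at cap: Halvorsen ($58,200), Lindqvist ($80,100); remaining pool $217,200 reallocated over remaining profit-interest units 17.
Redistributed shares: Ferraro 153,317.65 → $153,300; Sato 12,776.47 → $12,800; Kowalski 51,105.88 → $51,100.

Halvorsen: $58,200; Ferraro: $153,300; Sato: $12,800; Kowalski: $51,100; Lindqvist: $80,100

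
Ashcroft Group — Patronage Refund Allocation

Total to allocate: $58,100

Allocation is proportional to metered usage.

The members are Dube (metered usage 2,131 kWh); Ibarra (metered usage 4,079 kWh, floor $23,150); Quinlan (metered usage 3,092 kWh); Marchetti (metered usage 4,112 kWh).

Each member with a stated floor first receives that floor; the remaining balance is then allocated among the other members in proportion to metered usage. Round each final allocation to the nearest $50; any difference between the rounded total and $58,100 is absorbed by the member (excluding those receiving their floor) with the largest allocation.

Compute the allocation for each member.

Dube: $8,000 · Ibarra: $23,150 · Quinlan: $11,600 · Marchetti: $15,350

Guaranteed amounts: Ibarra $23,150. Remaining pool $34,950.
Remaining pool split over remaining metered usage 9,335: Dube 7,978.41 → $8,000; Quinlan 11,576.37 → $11,600; Marchetti 15,395.22 → $15,400.
Rounding difference −$50 applied to Marchetti → $15,350.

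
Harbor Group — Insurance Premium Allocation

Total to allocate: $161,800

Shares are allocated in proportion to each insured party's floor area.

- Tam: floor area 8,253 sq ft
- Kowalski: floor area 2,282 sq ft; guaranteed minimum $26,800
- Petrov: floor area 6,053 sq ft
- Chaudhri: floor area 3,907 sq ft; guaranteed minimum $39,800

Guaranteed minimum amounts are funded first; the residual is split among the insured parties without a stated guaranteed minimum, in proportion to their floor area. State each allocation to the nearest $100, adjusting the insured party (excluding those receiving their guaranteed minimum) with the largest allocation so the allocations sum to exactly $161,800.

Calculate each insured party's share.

Fund the minimums — Kowalski $26,800; Chaudhri $39,800. Balance $95,200.
Balance split over remaining floor area 14,306: Tam 54,920.01 → $54,900; Petrov 40,279.99 → $40,300.

Tam: $54,900 | Kowalski: $26,800 | Petrov: $40,300 | Chaudhri: $39,800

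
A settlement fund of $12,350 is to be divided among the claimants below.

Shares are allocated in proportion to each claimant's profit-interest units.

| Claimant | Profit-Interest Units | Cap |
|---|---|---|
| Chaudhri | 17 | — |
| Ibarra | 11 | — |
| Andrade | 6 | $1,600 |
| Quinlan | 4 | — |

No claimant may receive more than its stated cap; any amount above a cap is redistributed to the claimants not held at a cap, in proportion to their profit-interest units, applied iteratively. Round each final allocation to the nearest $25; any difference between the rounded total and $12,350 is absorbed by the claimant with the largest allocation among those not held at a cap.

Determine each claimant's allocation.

Sum of profit-interest units: 38.
Pro-rata shares before constraints: Chaudhri 5,525.00; Ibarra 3,575.00; Andrade 1,950.00; Quinlan 1,300.00.
Capped: Andrade ($1,600); residual $10,750 reallocated over remaining profit-interest units 32.
Shares after redistribution: Chaudhri 5,710.94 → $5,700; Ibarra 3,695.31 → $3,700; Quinlan 1,343.75 → $1,350.

Chaudhri: $5,700 | Ibarra: $3,700 | Andrade: $1,600 | Quinlan: $1,350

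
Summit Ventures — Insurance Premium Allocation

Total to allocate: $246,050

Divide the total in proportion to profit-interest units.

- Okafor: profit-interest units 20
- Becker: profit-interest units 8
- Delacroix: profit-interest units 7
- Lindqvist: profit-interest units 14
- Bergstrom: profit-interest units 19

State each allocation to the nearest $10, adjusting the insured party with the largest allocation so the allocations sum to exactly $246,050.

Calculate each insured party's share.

Total profit-interest units = 68.
Unrounded shares: Okafor 20/68 × $246,050 = 72,367.65; Becker 8/68 × $246,050 = 28,947.06; Delacroix 7/68 × $246,050 = 25,328.68; Lindqvist 14/68 × $246,050 = 50,657.35; Bergstrom 19/68 × $246,050 = 68,749.26.
After rounding ($10): Okafor $72,370; Becker $28,950; Delacroix $25,330; Lindqvist $50,660; Bergstrom $68,750. Sum = $246,060.
Difference $246,050 − $246,060 = −$10 applied to largest allocation (Okafor): Okafor becomes $72,360.

Okafor: $72,360 · Becker: $28,950 · Delacroix: $25,330 · Lindqvist: $50,660 · Bergstrom: $68,750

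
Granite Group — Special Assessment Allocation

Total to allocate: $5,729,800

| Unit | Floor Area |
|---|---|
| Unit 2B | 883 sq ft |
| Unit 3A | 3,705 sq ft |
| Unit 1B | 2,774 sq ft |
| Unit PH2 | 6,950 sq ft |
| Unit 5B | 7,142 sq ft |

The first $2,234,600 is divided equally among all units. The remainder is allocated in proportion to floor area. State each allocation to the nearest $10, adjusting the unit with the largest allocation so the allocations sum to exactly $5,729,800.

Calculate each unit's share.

Unit 2B: $590,770; Unit 3A: $1,050,520; Unit 1B: $898,850; Unit PH2: $1,579,190; Unit 5B: $1,610,470

Equal tier: $2,234,600 ÷ 5 = $446,920 apiece.
Remainder $3,495,200 by floor area (total 21,454): Unit 2B 143,854.83 → $143,850; Unit 3A 603,603.80 → $603,600; Unit 1B 451,929.00 → $451,930; Unit PH2 1,132,266.24 → $1,132,270; Unit 5B 1,163,546.12 → $1,163,550.
Totals: Unit 2B $446,920 + $143,850 = $590,770; Unit 3A $446,920 + $603,600 = $1,050,520; Unit 1B $446,920 + $451,930 = $898,850; Unit PH2 $446,920 + $1,132,270 = $1,579,190; Unit 5B $446,920 + $1,163,550 = $1,610,470.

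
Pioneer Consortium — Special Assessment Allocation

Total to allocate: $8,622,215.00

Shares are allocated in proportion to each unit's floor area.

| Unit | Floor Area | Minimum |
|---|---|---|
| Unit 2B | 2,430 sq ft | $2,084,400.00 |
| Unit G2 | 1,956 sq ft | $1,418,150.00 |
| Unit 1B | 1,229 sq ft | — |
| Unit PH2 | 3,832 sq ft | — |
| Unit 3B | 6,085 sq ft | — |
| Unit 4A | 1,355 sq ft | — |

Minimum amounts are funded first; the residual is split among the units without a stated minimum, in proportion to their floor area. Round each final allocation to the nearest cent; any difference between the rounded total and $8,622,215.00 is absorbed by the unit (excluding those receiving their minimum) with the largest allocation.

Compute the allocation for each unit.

Unit 2B: $2,084,400.00 | Unit G2: $1,418,150.00 | Unit 1B: $503,325.20 | Unit PH2: $1,569,358.95 | Unit 3B: $2,492,053.56 | Unit 4A: $554,927.29

Guaranteed amounts: Unit 2B $2,084,400.00; Unit G2 $1,418,150.00. Balance $5,119,665.00.
Balance split over remaining floor area 12,501: Unit 1B 503,325.1968 → $503,325.20; Unit PH2 1,569,358.9537 → $1,569,358.95; Unit 3B 2,492,053.5577 → $2,492,053.56; Unit 4A 554,927.2918 → $554,927.29.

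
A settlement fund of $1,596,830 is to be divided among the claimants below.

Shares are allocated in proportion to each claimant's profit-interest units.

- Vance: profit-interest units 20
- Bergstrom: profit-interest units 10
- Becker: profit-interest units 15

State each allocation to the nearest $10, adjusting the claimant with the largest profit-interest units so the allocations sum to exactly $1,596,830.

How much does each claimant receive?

Vance: $709,700 | Bergstrom: $354,850 | Becker: $532,280

Profit-interest units total: 20 + 10 + 15 = 45.
Unrounded shares: Vance 709,702.22; Bergstrom 354,851.11; Becker 532,276.67.
At nearest $10: Vance $709,700; Bergstrom $354,850; Becker $532,280. Sum = $1,596,830.
Rounded total matches; no reconciliation needed.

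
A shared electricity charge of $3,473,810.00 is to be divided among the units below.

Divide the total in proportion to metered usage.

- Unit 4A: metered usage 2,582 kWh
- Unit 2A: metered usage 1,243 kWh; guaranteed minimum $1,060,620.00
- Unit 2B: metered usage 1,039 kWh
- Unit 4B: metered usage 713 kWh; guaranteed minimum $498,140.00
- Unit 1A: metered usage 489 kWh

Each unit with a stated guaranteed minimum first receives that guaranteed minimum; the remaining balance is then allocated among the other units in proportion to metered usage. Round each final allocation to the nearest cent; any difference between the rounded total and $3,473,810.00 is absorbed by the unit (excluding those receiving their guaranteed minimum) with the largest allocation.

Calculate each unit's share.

Unit 4A: $1,203,080.08; Unit 2A: $1,060,620.00; Unit 2B: $484,120.91; Unit 4B: $498,140.00; Unit 1A: $227,849.01

Fund the minimums — Unit 2A $1,060,620.00; Unit 4B $498,140.00. Remaining pool $1,915,050.00.
Remaining pool split over remaining metered usage 4,110: Unit 4A 1,203,080.0730 → $1,203,080.07; Unit 2B 484,120.9124 → $484,120.91; Unit 1A 227,849.0146 → $227,849.01.
Rounding difference +$0.01 applied to Unit 4A → $1,203,080.08.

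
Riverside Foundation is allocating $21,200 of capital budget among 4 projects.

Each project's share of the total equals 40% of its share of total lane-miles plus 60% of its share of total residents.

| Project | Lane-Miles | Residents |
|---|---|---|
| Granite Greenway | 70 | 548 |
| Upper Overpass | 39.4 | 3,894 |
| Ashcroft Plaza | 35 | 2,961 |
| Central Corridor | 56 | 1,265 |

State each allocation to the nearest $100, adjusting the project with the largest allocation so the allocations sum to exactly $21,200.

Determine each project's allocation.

Granite Greenway: $3,800 · Upper Overpass: $7,400 · Ashcroft Plaza: $5,800 · Central Corridor: $4,200

Totals — lane-miles 200.4, residents 8,668.
Combined weights (40% lane-miles + 60% residents): Granite Greenway 0.1777; Upper Overpass 0.3482; Ashcroft Plaza 0.2748; Central Corridor 0.1993.
Proportional shares: Granite Greenway 3,766.25; Upper Overpass 7,381.54; Ashcroft Plaza 5,826.21; Central Corridor 4,226.01.
Rounded to nearest $100: Granite Greenway $3,800; Upper Overpass $7,400; Ashcroft Plaza $5,800; Central Corridor $4,200. Sum = $21,200.
Sum already equals the total — no adjustment.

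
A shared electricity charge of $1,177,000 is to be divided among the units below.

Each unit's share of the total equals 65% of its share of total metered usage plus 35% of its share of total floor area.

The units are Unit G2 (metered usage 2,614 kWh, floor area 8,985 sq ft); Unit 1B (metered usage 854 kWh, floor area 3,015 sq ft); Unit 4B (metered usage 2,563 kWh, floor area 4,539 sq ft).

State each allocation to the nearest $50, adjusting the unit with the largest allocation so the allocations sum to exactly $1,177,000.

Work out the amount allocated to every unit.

Totals — metered usage 6,031, floor area 16,539.
Composite weights (65% metered usage + 35% floor area): Unit G2 0.4719; Unit 1B 0.1558; Unit 4B 0.3723.
Unrounded shares: Unit G2 555,390.08; Unit 1B 183,429.40; Unit 4B 438,180.53.
At nearest $50: Unit G2 $555,400; Unit 1B $183,450; Unit 4B $438,200. Sum = $1,177,050.
Difference $1,177,000 − $1,177,050 = −$50 applied to largest allocation (Unit G2): Unit G2 becomes $555,350.

Unit G2: $555,350; Unit 1B: $183,450; Unit 4B: $438,200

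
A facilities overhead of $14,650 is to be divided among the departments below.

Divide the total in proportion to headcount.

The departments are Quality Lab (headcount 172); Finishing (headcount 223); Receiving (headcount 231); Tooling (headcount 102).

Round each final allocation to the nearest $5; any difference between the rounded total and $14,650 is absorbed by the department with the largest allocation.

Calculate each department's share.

Quality Lab: $3,460 · Finishing: $4,490 · Receiving: $4,645 · Tooling: $2,055

Combined headcount = 728.
Pro-rata amounts: Quality Lab 172/728 × $14,650 = 3,461.26; Finishing 223/728 × $14,650 = 4,487.57; Receiving 231/728 × $14,650 = 4,648.56; Tooling 102/728 × $14,650 = 2,052.61.
After rounding ($5): Quality Lab $3,460; Finishing $4,490; Receiving $4,650; Tooling $2,055. Sum = $14,655.
Difference $14,650 − $14,655 = −$5 applied to largest allocation (Receiving): Receiving becomes $4,645.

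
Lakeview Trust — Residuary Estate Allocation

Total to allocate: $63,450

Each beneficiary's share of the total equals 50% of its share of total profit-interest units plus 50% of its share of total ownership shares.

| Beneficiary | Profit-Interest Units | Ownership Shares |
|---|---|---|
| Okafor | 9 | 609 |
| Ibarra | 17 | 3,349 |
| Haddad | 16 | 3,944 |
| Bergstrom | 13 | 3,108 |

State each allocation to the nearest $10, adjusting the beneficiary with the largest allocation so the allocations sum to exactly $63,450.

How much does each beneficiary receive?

Okafor: $6,950; Ibarra: $19,460; Haddad: $20,590; Bergstrom: $16,450

Totals — profit-interest units 55, ownership shares 11,010.
Composite weights (50% profit-interest units + 50% ownership shares): Okafor 0.1095; Ibarra 0.3066; Haddad 0.3246; Bergstrom 0.2593.
Proportional shares: Okafor 6,946.18; Ibarra 19,455.96; Haddad 20,593.61; Bergstrom 16,454.25.
After rounding ($10): Okafor $6,950; Ibarra $19,460; Haddad $20,590; Bergstrom $16,450. Sum = $63,450.
Rounded total matches; no reconciliation needed.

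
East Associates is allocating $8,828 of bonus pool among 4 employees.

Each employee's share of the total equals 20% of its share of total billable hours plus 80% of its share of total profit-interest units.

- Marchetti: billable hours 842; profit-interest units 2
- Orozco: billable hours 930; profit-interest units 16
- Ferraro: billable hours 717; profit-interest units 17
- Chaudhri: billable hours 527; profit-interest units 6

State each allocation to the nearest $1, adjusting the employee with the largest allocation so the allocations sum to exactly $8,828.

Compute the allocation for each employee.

Marchetti: $837; Orozco: $3,300; Ferraro: $3,349; Chaudhri: $1,342

Billable hours total 3,016; profit-interest units total 41.
Composite weights (20% billable hours + 80% profit-interest units): Marchetti 0.0949; Orozco 0.3739; Ferraro 0.3793; Chaudhri 0.1520.
Raw shares: Marchetti 837.42; Orozco 3,300.49; Ferraro 3,348.05; Chaudhri 1,342.03.
Rounded to nearest $1: Marchetti $837; Orozco $3,300; Ferraro $3,348; Chaudhri $1,342. Sum = $8,827.
Difference $8,828 − $8,827 = +$1 applied to largest allocation (Ferraro): Ferraro becomes $3,349.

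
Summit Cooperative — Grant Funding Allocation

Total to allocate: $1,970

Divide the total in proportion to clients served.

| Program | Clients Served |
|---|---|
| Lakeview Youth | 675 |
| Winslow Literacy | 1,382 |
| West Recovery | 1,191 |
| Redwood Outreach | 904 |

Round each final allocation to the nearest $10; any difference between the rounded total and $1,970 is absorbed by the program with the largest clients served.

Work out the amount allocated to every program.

Lakeview Youth: $320 | Winslow Literacy: $650 | West Recovery: $570 | Redwood Outreach: $430

Combined clients served = 4,152.
Pro-rata amounts: Lakeview Youth 675/4,152 × $1,970 = 320.27; Winslow Literacy 1,382/4,152 × $1,970 = 655.72; West Recovery 1,191/4,152 × $1,970 = 565.09; Redwood Outreach 904/4,152 × $1,970 = 428.92.
Rounded to nearest $10: Lakeview Youth $320; Winslow Literacy $660; West Recovery $570; Redwood Outreach $430. Sum = $1,980.
Difference $1,970 − $1,980 = −$10 applied to largest clients served (Winslow Literacy): Winslow Literacy becomes $650.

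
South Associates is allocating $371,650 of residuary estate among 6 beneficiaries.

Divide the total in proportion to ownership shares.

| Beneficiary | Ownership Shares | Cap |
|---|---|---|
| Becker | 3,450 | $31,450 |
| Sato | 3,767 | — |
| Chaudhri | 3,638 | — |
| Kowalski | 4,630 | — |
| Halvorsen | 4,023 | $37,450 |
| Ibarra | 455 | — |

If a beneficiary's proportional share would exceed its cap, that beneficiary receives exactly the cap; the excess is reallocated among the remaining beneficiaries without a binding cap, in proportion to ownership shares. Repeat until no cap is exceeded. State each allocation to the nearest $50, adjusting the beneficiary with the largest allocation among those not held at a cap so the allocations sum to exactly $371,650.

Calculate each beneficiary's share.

Becker: $31,450 | Sato: $91,300 | Chaudhri: $88,200 | Kowalski: $112,200 | Halvorsen: $37,450 | Ibarra: $11,050

Ownership shares total: 19,963.
Proportional shares (ignoring caps): Becker 64,228.45; Sato 70,130.02; Chaudhri 67,728.43; Kowalski 86,196.44; Halvorsen 74,895.96; Ibarra 8,470.71.
Capped: Becker ($31,450), Halvorsen ($37,450); remaining pool $302,750 reallocated over remaining ownership shares 12,490.
Shares after redistribution: Sato 91,309.79 → $91,300; Chaudhri 88,182.91 → $88,200; Kowalski 112,228.38 → $112,250; Ibarra 11,028.92 → $11,050.
Rounding difference −$50 applied to Kowalski → $112,200.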